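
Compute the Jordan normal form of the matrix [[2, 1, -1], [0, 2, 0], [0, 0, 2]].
The characteristic polynomial is det(xI - A) = (x - 2)^3, so the eigenvalues are 2 (algebraic multiplicity 3).

For λ = 2: rank(A - 2I) = 1, rank((A - 2I)^2) = 0. The eigenspace has dimension 3 - 1 = 2, so there are 2 Jordan blocks; the rank sequence gives block sizes [2, 1].

Assembling the blocks gives the Jordan form J above.

J = [[2, 1, 0], [0, 2, 0], [0, 0, 2]]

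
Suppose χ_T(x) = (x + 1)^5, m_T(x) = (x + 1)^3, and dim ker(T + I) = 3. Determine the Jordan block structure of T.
λ = -1: algebraic multiplicity 5 (exponent in χ_T), largest block size 3 (exponent in m_T), 3 blocks (geometric multiplicity). These force block sizes [3, 1, 1].

Jordan blocks: (-1, 3), (-1, 1), (-1, 1)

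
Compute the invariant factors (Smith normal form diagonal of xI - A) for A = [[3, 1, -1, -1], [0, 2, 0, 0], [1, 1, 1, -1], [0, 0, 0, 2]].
The Jordan structure of A has elementary divisors (x - 2)^2, (x - 2), (x - 2). Arranging the block sizes at each eigenvalue in decreasing order and taking row products gives the invariant factors.

Invariant factors (smallest first, each dividing the next): x - 2, x - 2, (x - 2)^2.

Check: the last factor (x - 2)^2 is the minimal polynomial, and the product (x - 2)^4 is the characteristic polynomial.

x - 2, x - 2, (x - 2)^2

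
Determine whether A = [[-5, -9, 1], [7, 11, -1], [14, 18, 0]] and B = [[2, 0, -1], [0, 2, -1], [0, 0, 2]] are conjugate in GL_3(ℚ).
Two matrices over a field are similar if and only if they have the same invariant factors.

Both A and B have characteristic polynomial (x - 2)^3 and minimal polynomial (x - 2)^2. Computing further, both have invariant factors x - 2, (x - 2)^2. Hence A and B are similar.

Yes.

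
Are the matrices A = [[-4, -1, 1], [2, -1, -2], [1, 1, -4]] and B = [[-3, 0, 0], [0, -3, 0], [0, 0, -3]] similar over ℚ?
No.

Both have characteristic polynomial (x + 3)^3, but the minimal polynomial of A is (x + 3)^2 while the minimal polynomial of B is x + 3. The minimal polynomial is a similarity invariant, so A and B are not similar.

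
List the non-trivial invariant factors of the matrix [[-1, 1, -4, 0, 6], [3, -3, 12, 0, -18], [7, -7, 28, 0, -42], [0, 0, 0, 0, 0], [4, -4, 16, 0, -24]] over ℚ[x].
The Jordan structure of A has elementary divisors x^2, x, x, x. Arranging the block sizes at each eigenvalue in decreasing order and taking row products gives the invariant factors.

Invariant factors (smallest first, each dividing the next): x, x, x, x^2.

Check: the last factor x^2 is the minimal polynomial, and the product x^5 is the characteristic polynomial.

x, x, x, x^2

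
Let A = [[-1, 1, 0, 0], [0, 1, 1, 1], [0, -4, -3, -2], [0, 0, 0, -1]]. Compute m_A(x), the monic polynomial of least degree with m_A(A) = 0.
The characteristic polynomial factors as (x + 1)^4. The minimal polynomial is ∏(x - λ)^{k_λ} where k_λ is the size of the largest Jordan block at λ.

For λ = -1: rank(A + I) = 2, and the largest Jordan block has size 3 (the smallest k with rank((A + I)^k) = rank((A + I)^(k+1))).

So m_A(x) = (x + 1)^3.

m_A(x) = (x + 1)^3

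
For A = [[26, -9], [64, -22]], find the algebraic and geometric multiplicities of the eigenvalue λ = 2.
algebraic multiplicity 2, geometric multiplicity 1

The characteristic polynomial is (x - 2)^2, so the factor x - 2 appears with exponent 2: the algebraic multiplicity is 2.

rank(A - 2I) = 1, so the eigenspace has dimension 2 - 1 = 1: the geometric multiplicity is 1.

Since 1 < 2, A is not diagonalizable.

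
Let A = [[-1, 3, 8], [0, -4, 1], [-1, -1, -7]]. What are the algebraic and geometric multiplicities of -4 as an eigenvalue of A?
The characteristic polynomial is (x + 4)^3, so the factor x + 4 appears with exponent 3: the algebraic multiplicity is 3.

rank(A + 4I) = 2, so the eigenspace has dimension 3 - 2 = 1: the geometric multiplicity is 1.

Since 1 < 3, A is not diagonalizable.

algebraic multiplicity 3, geometric multiplicity 1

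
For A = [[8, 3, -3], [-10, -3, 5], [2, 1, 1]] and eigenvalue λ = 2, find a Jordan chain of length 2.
v_1 = [[-1, 3, 0]]^T, v_2 = [[3, -5, 1]]^T

We seek v_1 ∈ ker((A - 2I)^2) \ ker(A - 2I), then set v_{i+1} = (A - 2I) v_i.

One such chain is v_1 = [[-1, 3, 0]]^T, v_2 = [[3, -5, 1]]^T. Check: (A - 2I) v_2 = [[0, 0, 0]]^T = 0.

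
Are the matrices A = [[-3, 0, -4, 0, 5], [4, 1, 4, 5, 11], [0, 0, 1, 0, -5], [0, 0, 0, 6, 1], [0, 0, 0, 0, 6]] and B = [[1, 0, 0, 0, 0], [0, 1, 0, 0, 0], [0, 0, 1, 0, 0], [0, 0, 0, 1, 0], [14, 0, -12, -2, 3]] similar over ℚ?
No.

trace(A) = 11 but trace(B) = 7. The trace is a similarity invariant, so A and B are not similar.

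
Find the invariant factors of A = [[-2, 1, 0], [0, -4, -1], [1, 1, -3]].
The Jordan structure of A has elementary divisors (x + 3)^3. Arranging the block sizes at each eigenvalue in decreasing order and taking row products gives the invariant factors.

Invariant factors (smallest first, each dividing the next): (x + 3)^3.

Check: the last factor (x + 3)^3 is the minimal polynomial, and the product (x + 3)^3 is the characteristic polynomial.

(x + 3)^3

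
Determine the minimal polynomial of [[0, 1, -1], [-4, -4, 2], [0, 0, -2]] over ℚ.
The characteristic polynomial factors as (x + 2)^3. The minimal polynomial is ∏(x - λ)^{k_λ} where k_λ is the size of the largest Jordan block at λ.

For λ = -2: rank(A + 2I) = 1, and the largest Jordan block has size 2 (the smallest k with rank((A + 2I)^k) = rank((A + 2I)^(k+1))).

So m_A(x) = (x + 2)^2.

m_A(x) = (x + 2)^2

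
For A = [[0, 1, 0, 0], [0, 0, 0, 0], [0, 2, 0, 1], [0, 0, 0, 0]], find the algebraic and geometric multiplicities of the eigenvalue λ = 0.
The characteristic polynomial is x^4, so the factor x appears with exponent 4: the algebraic multiplicity is 4.

rank(A) = 2, so the eigenspace has dimension 4 - 2 = 2: the geometric multiplicity is 2.

Since 2 < 4, A is not diagonalizable.

algebraic multiplicity 4, geometric multiplicity 2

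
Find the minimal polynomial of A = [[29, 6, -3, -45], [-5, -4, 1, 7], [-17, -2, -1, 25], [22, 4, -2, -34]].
m_A(x) = (x + 2)^2(x + 4)

The characteristic polynomial factors as (x + 2)^3(x + 4). The minimal polynomial is ∏(x - λ)^{k_λ} where k_λ is the size of the largest Jordan block at λ.

For λ = -4: rank(A + 4I) = 3, and the largest Jordan block has size 1 (the smallest k with rank((A + 4I)^k) = rank((A + 4I)^(k+1))).
For λ = -2: rank(A + 2I) = 2, and the largest Jordan block has size 2 (the smallest k with rank((A + 2I)^k) = rank((A + 2I)^(k+1))).

So m_A(x) = (x + 2)^2(x + 4).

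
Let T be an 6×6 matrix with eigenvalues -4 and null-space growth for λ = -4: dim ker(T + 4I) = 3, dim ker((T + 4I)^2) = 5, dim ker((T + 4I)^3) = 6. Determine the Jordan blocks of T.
λ = -4: successive nullity increments [3, 2, 1] count blocks of size ≥ k; block sizes are [3, 2, 1].

Jordan blocks: (-4, 3), (-4, 2), (-4, 1)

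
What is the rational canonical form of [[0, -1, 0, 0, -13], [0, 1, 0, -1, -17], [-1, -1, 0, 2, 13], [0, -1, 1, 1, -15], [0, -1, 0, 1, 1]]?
The invariant factors of A (the non-unit diagonal entries of the Smith normal form of xI - A over ℚ[x]) are (x - 4)(x + 1)(x^3 + 2x - 4), each dividing the next. The characteristic polynomial is their product, (x - 4)(x + 1)(x^3 + 2x - 4).

The rational canonical form is the block-diagonal matrix of companion matrices C(f_i):
R = [[0, 0, 0, 0, -16], [1, 0, 0, 0, -4], [0, 1, 0, 0, 10], [0, 0, 1, 0, 2], [0, 0, 0, 1, 3]].

Note the characteristic polynomial does not split into linear factors over ℚ, so A has no Jordan form over ℚ; the rational canonical form exists over any field.

R = [[0, 0, 0, 0, -16], [1, 0, 0, 0, -4], [0, 1, 0, 0, 10], [0, 0, 1, 0, 2], [0, 0, 0, 1, 3]]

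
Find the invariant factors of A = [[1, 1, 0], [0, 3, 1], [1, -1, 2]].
(x - 2)^3

The Jordan structure of A has elementary divisors (x - 2)^3. Arranging the block sizes at each eigenvalue in decreasing order and taking row products gives the invariant factors.

Invariant factors (smallest first, each dividing the next): (x - 2)^3.

Check: the last factor (x - 2)^3 is the minimal polynomial, and the product (x - 2)^3 is the characteristic polynomial.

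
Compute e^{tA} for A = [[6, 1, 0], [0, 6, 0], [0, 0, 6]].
A has Jordan form J = [[6, 1, 0], [0, 6, 0], [0, 0, 6]] with A = PJP^{-1}, so e^{tA} = P e^{tJ} P^{-1}.

For a Jordan block J_k(λ), e^{tJ_k(λ)} = e^{λt} · (I + tN + t^2 N^2/2! + ... + t^{k-1} N^{k-1}/(k-1)!) where N is the nilpotent superdiagonal part.

Assembling the blocks and conjugating back gives the entries of e^{tA} as shown above.

e^{tA} = [[e^{6*t}, t*e^{6*t}, 0], [0, e^{6*t}, 0], [0, 0, e^{6*t}]]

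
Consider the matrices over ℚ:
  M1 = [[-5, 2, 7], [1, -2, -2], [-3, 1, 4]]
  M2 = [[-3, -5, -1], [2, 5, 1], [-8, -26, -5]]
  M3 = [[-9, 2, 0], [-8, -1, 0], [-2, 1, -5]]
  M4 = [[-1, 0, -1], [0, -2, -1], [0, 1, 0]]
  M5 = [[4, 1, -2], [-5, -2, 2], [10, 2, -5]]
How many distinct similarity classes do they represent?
3 classes: {M1, M2, M4}, {M3}, {M5}

Characteristic polynomials: χ_{M1} = (x + 1)^3, χ_{M2} = (x + 1)^3, χ_{M3} = (x + 5)^3, χ_{M4} = (x + 1)^3, χ_{M5} = (x + 1)^3.

{M1, M2, M4}: invariant factors (x + 1)^3.

{M3}: invariant factors x + 5, (x + 5)^2.

{M5}: invariant factors x + 1, (x + 1)^2.

Matrices are similar if and only if their invariant-factor lists agree; the partition into similarity classes is {M1, M2, M4}, {M3}, {M5}.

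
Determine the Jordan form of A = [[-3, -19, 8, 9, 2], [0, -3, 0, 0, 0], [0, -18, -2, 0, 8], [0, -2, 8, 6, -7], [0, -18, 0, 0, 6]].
The characteristic polynomial is det(xI - A) = (x - 6)^2(x + 2)(x + 3)^2, so the eigenvalues are -3 (algebraic multiplicity 2), -2 (algebraic multiplicity 1), 6 (algebraic multiplicity 2).

For λ = -3: rank(A + 3I) = 4, rank((A + 3I)^2) = 3. The eigenspace has dimension 5 - 4 = 1, so there is 1 Jordan block; the rank sequence gives block sizes [2].

For λ = -2: algebraic multiplicity 1 gives one 1×1 block.

For λ = 6: rank(A - 6I) = 4, rank((A - 6I)^2) = 3. The eigenspace has dimension 5 - 4 = 1, so there is 1 Jordan block; the rank sequence gives block sizes [2].

Assembling the blocks gives the Jordan form J above.

J = [[-3, 1, 0, 0, 0], [0, -3, 0, 0, 0], [0, 0, -2, 0, 0], [0, 0, 0, 6, 1], [0, 0, 0, 0, 6]]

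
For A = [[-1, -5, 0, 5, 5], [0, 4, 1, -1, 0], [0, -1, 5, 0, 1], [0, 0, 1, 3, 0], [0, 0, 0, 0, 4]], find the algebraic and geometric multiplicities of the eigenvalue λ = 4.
algebraic multiplicity 4, geometric multiplicity 2

The characteristic polynomial is (x - 4)^4(x + 1), so the factor x - 4 appears with exponent 4: the algebraic multiplicity is 4.

rank(A - 4I) = 3, so the eigenspace has dimension 5 - 3 = 2: the geometric multiplicity is 2.

Since 2 < 4, A is not diagonalizable.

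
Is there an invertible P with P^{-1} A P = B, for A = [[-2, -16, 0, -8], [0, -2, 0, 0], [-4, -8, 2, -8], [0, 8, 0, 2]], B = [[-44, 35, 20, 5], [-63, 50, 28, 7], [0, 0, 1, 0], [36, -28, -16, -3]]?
trace(A) = 0 but trace(B) = 4. The trace is a similarity invariant, so A and B are not similar.

No.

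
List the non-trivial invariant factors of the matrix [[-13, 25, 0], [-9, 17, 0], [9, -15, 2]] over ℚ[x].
x - 2, (x - 2)^2

The Jordan structure of A has elementary divisors (x - 2)^2, (x - 2). Arranging the block sizes at each eigenvalue in decreasing order and taking row products gives the invariant factors.

Invariant factors (smallest first, each dividing the next): x - 2, (x - 2)^2.

Check: the last factor (x - 2)^2 is the minimal polynomial, and the product (x - 2)^3 is the characteristic polynomial.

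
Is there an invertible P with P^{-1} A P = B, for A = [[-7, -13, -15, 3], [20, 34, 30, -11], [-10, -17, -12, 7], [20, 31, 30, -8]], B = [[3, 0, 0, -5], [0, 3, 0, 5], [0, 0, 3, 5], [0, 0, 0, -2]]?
No.

Both have characteristic polynomial (x - 3)^3(x + 2), but the minimal polynomial of A is (x - 3)^2(x + 2) while the minimal polynomial of B is (x - 3)(x + 2). The minimal polynomial is a similarity invariant, so A and B are not similar.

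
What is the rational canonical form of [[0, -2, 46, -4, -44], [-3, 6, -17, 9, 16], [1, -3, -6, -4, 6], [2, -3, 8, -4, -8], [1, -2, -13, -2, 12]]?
The invariant factors of A (the non-unit diagonal entries of the Smith normal form of xI - A over ℚ[x]) are (x - 4)^2(x^3 + 2x + 2), each dividing the next. The characteristic polynomial is their product, (x - 4)^2(x^3 + 2x + 2).

The rational canonical form is the block-diagonal matrix of companion matrices C(f_i):
R = [[0, 0, 0, 0, -32], [1, 0, 0, 0, -16], [0, 1, 0, 0, 14], [0, 0, 1, 0, -18], [0, 0, 0, 1, 8]].

Note the characteristic polynomial does not split into linear factors over ℚ, so A has no Jordan form over ℚ; the rational canonical form exists over any field.

R = [[0, 0, 0, 0, -32], [1, 0, 0, 0, -16], [0, 1, 0, 0, 14], [0, 0, 1, 0, -18], [0, 0, 0, 1, 8]]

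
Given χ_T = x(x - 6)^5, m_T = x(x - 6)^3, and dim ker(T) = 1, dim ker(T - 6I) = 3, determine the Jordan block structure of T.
λ = 0: algebraic multiplicity 1 (exponent in χ_T), largest block size 1 (exponent in m_T), 1 block (geometric multiplicity). This forces block sizes [1].
λ = 6: algebraic multiplicity 5 (exponent in χ_T), largest block size 3 (exponent in m_T), 3 blocks (geometric multiplicity). These force block sizes [3, 1, 1].

Jordan blocks: (0, 1), (6, 3), (6, 1), (6, 1)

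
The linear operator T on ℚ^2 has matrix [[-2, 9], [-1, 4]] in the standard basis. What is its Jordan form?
J = [[1, 1], [0, 1]]

The characteristic polynomial is det(xI - A) = (x - 1)^2, so the eigenvalues are 1 (algebraic multiplicity 2).

For λ = 1: rank(A - I) = 1, rank((A - I)^2) = 0. The eigenspace has dimension 2 - 1 = 1, so there is 1 Jordan block; the rank sequence gives block sizes [2].

Assembling the blocks gives the Jordan form J above.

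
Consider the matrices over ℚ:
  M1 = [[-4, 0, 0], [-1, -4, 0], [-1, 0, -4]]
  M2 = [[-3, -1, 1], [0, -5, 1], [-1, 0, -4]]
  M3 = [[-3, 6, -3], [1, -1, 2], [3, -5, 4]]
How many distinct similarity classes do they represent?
3 classes: {M1}, {M2}, {M3}

Characteristic polynomials: χ_{M1} = (x + 4)^3, χ_{M2} = (x + 4)^3, χ_{M3} = x^3.

{M1}: invariant factors x + 4, (x + 4)^2.

{M2}: invariant factors (x + 4)^3.

{M3}: invariant factors x^3.

Matrices are similar if and only if their invariant-factor lists agree; the partition into similarity classes is {M1}, {M2}, {M3}.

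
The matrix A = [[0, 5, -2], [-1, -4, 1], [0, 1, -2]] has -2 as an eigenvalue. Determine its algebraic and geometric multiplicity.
algebraic multiplicity 3, geometric multiplicity 1

The characteristic polynomial is (x + 2)^3, so the factor x + 2 appears with exponent 3: the algebraic multiplicity is 3.

rank(A + 2I) = 2, so the eigenspace has dimension 3 - 2 = 1: the geometric multiplicity is 1.

Since 1 < 3, A is not diagonalizable.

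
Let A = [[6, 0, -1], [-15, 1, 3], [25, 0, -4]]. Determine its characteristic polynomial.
χ_A(x) = (x - 1)^3

xI - A = [[x - 6, 0, 1], [15, x - 1, -3], [-25, 0, x + 4]].

Expanding det(xI - A) along the first row:
det(xI - A) = + (x - 6)·det([[x - 1, -3], [0, x + 4]]) - (0)·det([[15, -3], [-25, x + 4]]) + (1)·det([[15, x - 1], [-25, 0]]).

Evaluating gives χ_A(x) = x^3 - 3x^2 + 3x - 1 = (x - 1)^3.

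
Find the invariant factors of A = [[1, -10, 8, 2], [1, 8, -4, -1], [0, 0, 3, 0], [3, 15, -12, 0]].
x - 3, x - 3, (x - 3)^2

The Jordan structure of A has elementary divisors (x - 3)^2, (x - 3), (x - 3). Arranging the block sizes at each eigenvalue in decreasing order and taking row products gives the invariant factors.

Invariant factors (smallest first, each dividing the next): x - 3, x - 3, (x - 3)^2.

Check: the last factor (x - 3)^2 is the minimal polynomial, and the product (x - 3)^4 is the characteristic polynomial.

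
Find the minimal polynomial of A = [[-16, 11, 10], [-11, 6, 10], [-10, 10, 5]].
m_A(x) = (x - 5)(x + 5)^2

The characteristic polynomial factors as (x - 5)(x + 5)^2. The minimal polynomial is ∏(x - λ)^{k_λ} where k_λ is the size of the largest Jordan block at λ.

For λ = -5: rank(A + 5I) = 2, and the largest Jordan block has size 2 (the smallest k with rank((A + 5I)^k) = rank((A + 5I)^(k+1))).
For λ = 5: rank(A - 5I) = 2, and the largest Jordan block has size 1 (the smallest k with rank((A - 5I)^k) = rank((A - 5I)^(k+1))).

So m_A(x) = (x - 5)(x + 5)^2.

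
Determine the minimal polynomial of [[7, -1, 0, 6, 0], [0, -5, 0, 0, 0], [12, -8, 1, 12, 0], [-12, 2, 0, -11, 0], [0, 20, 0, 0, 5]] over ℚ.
The characteristic polynomial factors as (x - 5)(x - 1)^2(x + 5)^2. The minimal polynomial is ∏(x - λ)^{k_λ} where k_λ is the size of the largest Jordan block at λ.

For λ = -5: rank(A + 5I) = 4, and the largest Jordan block has size 2 (the smallest k with rank((A + 5I)^k) = rank((A + 5I)^(k+1))).
For λ = 1: rank(A - I) = 3, and the largest Jordan block has size 1 (the smallest k with rank((A - I)^k) = rank((A - I)^(k+1))).
For λ = 5: rank(A - 5I) = 4, and the largest Jordan block has size 1 (the smallest k with rank((A - 5I)^k) = rank((A - 5I)^(k+1))).

So m_A(x) = (x - 5)(x - 1)(x + 5)^2.

m_A(x) = (x - 5)(x - 1)(x + 5)^2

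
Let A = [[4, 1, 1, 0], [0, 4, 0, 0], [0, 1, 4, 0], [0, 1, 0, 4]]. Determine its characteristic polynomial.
χ_A(x) = (x - 4)^4

xI - A = [[x - 4, -1, -1, 0], [0, x - 4, 0, 0], [0, -1, x - 4, 0], [0, -1, 0, x - 4]].

Expanding det(xI - A) along the first row:
det(xI - A) = + (x - 4)·det([[x - 4, 0, 0], [-1, x - 4, 0], [-1, 0, x - 4]]) - (-1)·det([[0, 0, 0], [0, x - 4, 0], [0, 0, x - 4]]) + (-1)·det([[0, x - 4, 0], [0, -1, 0], [0, -1, x - 4]]) - (0)·det([[0, x - 4, 0], [0, -1, x - 4], [0, -1, 0]]).

Evaluating gives χ_A(x) = x^4 - 16x^3 + 96x^2 - 256x + 256 = (x - 4)^4.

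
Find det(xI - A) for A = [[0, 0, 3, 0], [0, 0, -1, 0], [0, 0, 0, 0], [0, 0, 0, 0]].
χ_A(x) = x^4

xI - A = [[x, 0, -3, 0], [0, x, 1, 0], [0, 0, x, 0], [0, 0, 0, x]].

Expanding det(xI - A) along the first row:
det(xI - A) = + (x)·det([[x, 1, 0], [0, x, 0], [0, 0, x]]) - (0)·det([[0, 1, 0], [0, x, 0], [0, 0, x]]) + (-3)·det([[0, x, 0], [0, 0, 0], [0, 0, x]]) - (0)·det([[0, x, 1], [0, 0, x], [0, 0, 0]]).

Evaluating gives χ_A(x) = x^4.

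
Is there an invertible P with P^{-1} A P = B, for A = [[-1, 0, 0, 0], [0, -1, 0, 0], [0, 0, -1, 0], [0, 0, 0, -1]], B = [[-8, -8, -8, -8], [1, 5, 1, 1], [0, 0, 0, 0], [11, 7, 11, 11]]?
No.

trace(A) = -4 but trace(B) = 8. The trace is a similarity invariant, so A and B are not similar.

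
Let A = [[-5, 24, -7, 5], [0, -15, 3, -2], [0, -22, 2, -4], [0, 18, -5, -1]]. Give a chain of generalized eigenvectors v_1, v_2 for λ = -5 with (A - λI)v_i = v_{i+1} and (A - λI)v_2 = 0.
v_1 = [[0, 0, 0, 1]]^T, v_2 = [[5, -2, -4, 4]]^T

We seek v_1 ∈ ker((A + 5I)^2) \ ker(A + 5I), then set v_{i+1} = (A + 5I) v_i.

One such chain is v_1 = [[0, 0, 0, 1]]^T, v_2 = [[5, -2, -4, 4]]^T. Check: (A + 5I) v_2 = [[0, 0, 0, 0]]^T = 0.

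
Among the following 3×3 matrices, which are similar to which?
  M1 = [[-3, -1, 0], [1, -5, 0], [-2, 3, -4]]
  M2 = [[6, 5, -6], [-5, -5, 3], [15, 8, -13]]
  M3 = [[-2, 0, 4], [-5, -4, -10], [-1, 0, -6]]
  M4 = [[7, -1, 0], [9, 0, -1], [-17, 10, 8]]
Characteristic polynomials: χ_{M1} = (x + 4)^3, χ_{M2} = (x + 4)^3, χ_{M3} = (x + 4)^3, χ_{M4} = (x - 5)^3.

{M1, M2}: invariant factors (x + 4)^3.

{M3}: invariant factors x + 4, (x + 4)^2.

{M4}: invariant factors (x - 5)^3.

Matrices are similar if and only if their invariant-factor lists agree; the partition into similarity classes is {M1, M2}, {M3}, {M4}.

3 classes: {M1, M2}, {M3}, {M4}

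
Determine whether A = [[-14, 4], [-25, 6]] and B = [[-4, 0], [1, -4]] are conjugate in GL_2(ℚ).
Two matrices over a field are similar if and only if they have the same invariant factors.

Both A and B have characteristic polynomial (x + 4)^2 and minimal polynomial (x + 4)^2. Computing further, both have invariant factors (x + 4)^2. Hence A and B are similar.

Yes.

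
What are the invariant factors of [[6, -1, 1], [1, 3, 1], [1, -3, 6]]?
(x - 5)^3

The Jordan structure of A has elementary divisors (x - 5)^3. Arranging the block sizes at each eigenvalue in decreasing order and taking row products gives the invariant factors.

Invariant factors (smallest first, each dividing the next): (x - 5)^3.

Check: the last factor (x - 5)^3 is the minimal polynomial, and the product (x - 5)^3 is the characteristic polynomial.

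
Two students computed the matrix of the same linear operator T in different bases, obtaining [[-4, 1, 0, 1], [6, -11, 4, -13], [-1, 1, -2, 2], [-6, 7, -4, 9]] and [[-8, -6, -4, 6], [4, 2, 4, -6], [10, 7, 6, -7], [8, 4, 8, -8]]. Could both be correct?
No.

Both have characteristic polynomial x^2(x + 4)^2, but the minimal polynomial of A is x^2(x + 4)^2 while the minimal polynomial of B is x^2(x + 4). The minimal polynomial is a similarity invariant, so A and B are not similar.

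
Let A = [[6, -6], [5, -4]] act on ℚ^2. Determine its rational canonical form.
The invariant factors of A (the non-unit diagonal entries of the Smith normal form of xI - A over ℚ[x]) are x^2 - 2x + 6, each dividing the next. The characteristic polynomial is their product, x^2 - 2x + 6.

The rational canonical form is the block-diagonal matrix of companion matrices C(f_i):
R = [[0, -6], [1, 2]].

Note the characteristic polynomial does not split into linear factors over ℚ, so A has no Jordan form over ℚ; the rational canonical form exists over any field.

R = [[0, -6], [1, 2]]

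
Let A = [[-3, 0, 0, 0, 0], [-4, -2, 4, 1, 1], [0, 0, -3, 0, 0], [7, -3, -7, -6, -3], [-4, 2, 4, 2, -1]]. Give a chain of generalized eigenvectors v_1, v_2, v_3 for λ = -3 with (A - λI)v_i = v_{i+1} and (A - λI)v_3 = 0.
v_1 = [[2, 0, 3, -8, 7]]^T, v_2 = [[0, 3, 0, -4, 2]]^T, v_3 = [[0, 1, 0, -3, 2]]^T

We seek v_1 ∈ ker((A + 3I)^3) \ ker((A + 3I)^2), then set v_{i+1} = (A + 3I) v_i.

One such chain is v_1 = [[2, 0, 3, -8, 7]]^T, v_2 = [[0, 3, 0, -4, 2]]^T, v_3 = [[0, 1, 0, -3, 2]]^T. Check: (A + 3I) v_3 = [[0, 0, 0, 0, 0]]^T = 0.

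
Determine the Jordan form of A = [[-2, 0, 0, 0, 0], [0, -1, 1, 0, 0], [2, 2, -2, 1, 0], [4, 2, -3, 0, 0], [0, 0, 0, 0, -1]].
J = [[-2, 0, 0, 0, 0], [0, -1, 1, 0, 0], [0, 0, -1, 1, 0], [0, 0, 0, -1, 0], [0, 0, 0, 0, -1]]

The characteristic polynomial is det(xI - A) = (x + 1)^4(x + 2), so the eigenvalues are -2 (algebraic multiplicity 1), -1 (algebraic multiplicity 4).

For λ = -2: algebraic multiplicity 1 gives one 1×1 block.

For λ = -1: rank(A + I) = 3, rank((A + I)^2) = 2, rank((A + I)^3) = 1. The eigenspace has dimension 5 - 3 = 2, so there are 2 Jordan blocks; the rank sequence gives block sizes [3, 1].

Assembling the blocks gives the Jordan form J above.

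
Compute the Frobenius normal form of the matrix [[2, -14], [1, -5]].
The invariant factors of A (the non-unit diagonal entries of the Smith normal form of xI - A over ℚ[x]) are x^2 + 3x + 4, each dividing the next. The characteristic polynomial is their product, x^2 + 3x + 4.

The rational canonical form is the block-diagonal matrix of companion matrices C(f_i):
R = [[0, -4], [1, -3]].

Note the characteristic polynomial does not split into linear factors over ℚ, so A has no Jordan form over ℚ; the rational canonical form exists over any field.

R = [[0, -4], [1, -3]]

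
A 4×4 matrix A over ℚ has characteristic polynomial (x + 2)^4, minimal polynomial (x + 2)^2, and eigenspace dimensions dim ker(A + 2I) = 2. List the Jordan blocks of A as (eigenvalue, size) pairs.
Jordan blocks: (-2, 2), (-2, 2)

λ = -2: algebraic multiplicity 4 (exponent in χ_A), largest block size 2 (exponent in m_A), 2 blocks (geometric multiplicity). These force block sizes [2, 2].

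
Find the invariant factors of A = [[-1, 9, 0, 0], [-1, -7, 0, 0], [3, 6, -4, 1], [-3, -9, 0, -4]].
(x + 4)^2, (x + 4)^2

The Jordan structure of A has elementary divisors (x + 4)^2, (x + 4)^2. Arranging the block sizes at each eigenvalue in decreasing order and taking row products gives the invariant factors.

Invariant factors (smallest first, each dividing the next): (x + 4)^2, (x + 4)^2.

Check: the last factor (x + 4)^2 is the minimal polynomial, and the product (x + 4)^4 is the characteristic polynomial.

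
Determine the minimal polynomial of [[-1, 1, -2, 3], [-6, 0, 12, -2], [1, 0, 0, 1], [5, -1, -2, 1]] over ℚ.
The characteristic polynomial factors as (x - 2)^2(x + 2)^2. The minimal polynomial is ∏(x - λ)^{k_λ} where k_λ is the size of the largest Jordan block at λ.

For λ = -2: rank(A + 2I) = 3, and the largest Jordan block has size 2 (the smallest k with rank((A + 2I)^k) = rank((A + 2I)^(k+1))).
For λ = 2: rank(A - 2I) = 3, and the largest Jordan block has size 2 (the smallest k with rank((A - 2I)^k) = rank((A - 2I)^(k+1))).

So m_A(x) = (x - 2)^2(x + 2)^2.

m_A(x) = (x - 2)^2(x + 2)^2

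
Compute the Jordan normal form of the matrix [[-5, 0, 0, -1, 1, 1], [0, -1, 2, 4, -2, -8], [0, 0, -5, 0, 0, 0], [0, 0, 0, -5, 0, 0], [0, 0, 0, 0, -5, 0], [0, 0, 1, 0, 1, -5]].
The characteristic polynomial is det(xI - A) = (x + 1)(x + 5)^5, so the eigenvalues are -5 (algebraic multiplicity 5), -1 (algebraic multiplicity 1).

For λ = -5: rank(A + 5I) = 3, rank((A + 5I)^2) = 2, rank((A + 5I)^3) = 1. The eigenspace has dimension 6 - 3 = 3, so there are 3 Jordan blocks; the rank sequence gives block sizes [3, 1, 1].

For λ = -1: algebraic multiplicity 1 gives one 1×1 block.

Assembling the blocks gives the Jordan form J above.

J = [[-5, 1, 0, 0, 0, 0], [0, -5, 1, 0, 0, 0], [0, 0, -5, 0, 0, 0], [0, 0, 0, -5, 0, 0], [0, 0, 0, 0, -5, 0], [0, 0, 0, 0, 0, -1]]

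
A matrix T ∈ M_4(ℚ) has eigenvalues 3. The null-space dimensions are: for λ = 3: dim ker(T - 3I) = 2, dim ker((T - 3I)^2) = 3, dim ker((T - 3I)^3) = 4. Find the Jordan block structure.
Jordan blocks: (3, 3), (3, 1)

λ = 3: successive nullity increments [2, 1, 1] count blocks of size ≥ k; block sizes are [3, 1].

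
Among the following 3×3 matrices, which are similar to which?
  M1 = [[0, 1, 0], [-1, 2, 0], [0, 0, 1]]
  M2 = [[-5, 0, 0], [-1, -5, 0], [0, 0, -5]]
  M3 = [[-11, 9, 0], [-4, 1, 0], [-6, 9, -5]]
2 classes: {M1}, {M2, M3}

Characteristic polynomials: χ_{M1} = (x - 1)^3, χ_{M2} = (x + 5)^3, χ_{M3} = (x + 5)^3.

{M1}: invariant factors x - 1, (x - 1)^2.

{M2, M3}: invariant factors x + 5, (x + 5)^2.

Matrices are similar if and only if their invariant-factor lists agree; the partition into similarity classes is {M1}, {M2, M3}.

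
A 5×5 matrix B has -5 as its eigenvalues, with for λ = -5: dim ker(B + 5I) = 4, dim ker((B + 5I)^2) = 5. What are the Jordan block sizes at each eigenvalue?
λ = -5: successive nullity increments [4, 1] count blocks of size ≥ k; block sizes are [2, 1, 1, 1].

Jordan blocks: (-5, 2), (-5, 1), (-5, 1), (-5, 1)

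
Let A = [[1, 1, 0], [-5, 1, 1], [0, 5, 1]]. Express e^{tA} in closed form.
e^{tA} = [[(2 - 5*t^2)*e^{t}/2, t*e^{t}, t^2*e^{t}/2], [-5*t*e^{t}, e^{t}, t*e^{t}], [-25*t^2*e^{t}/2, 5*t*e^{t}, (5*t^2 + 2)*e^{t}/2]]

A has Jordan form J = [[1, 1, 0], [0, 1, 1], [0, 0, 1]] with A = PJP^{-1}, so e^{tA} = P e^{tJ} P^{-1}.

For a Jordan block J_k(λ), e^{tJ_k(λ)} = e^{λt} · (I + tN + t^2 N^2/2! + ... + t^{k-1} N^{k-1}/(k-1)!) where N is the nilpotent superdiagonal part.

Assembling the blocks and conjugating back gives the entries of e^{tA} as shown above.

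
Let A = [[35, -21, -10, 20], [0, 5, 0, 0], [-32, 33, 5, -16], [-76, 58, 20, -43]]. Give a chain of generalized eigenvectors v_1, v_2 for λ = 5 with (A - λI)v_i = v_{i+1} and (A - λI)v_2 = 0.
v_1 = [[-2, 1, 4, 6]]^T, v_2 = [[-1, 0, 1, 2]]^T

We seek v_1 ∈ ker((A - 5I)^2) \ ker(A - 5I), then set v_{i+1} = (A - 5I) v_i.

One such chain is v_1 = [[-2, 1, 4, 6]]^T, v_2 = [[-1, 0, 1, 2]]^T. Check: (A - 5I) v_2 = [[0, 0, 0, 0]]^T = 0.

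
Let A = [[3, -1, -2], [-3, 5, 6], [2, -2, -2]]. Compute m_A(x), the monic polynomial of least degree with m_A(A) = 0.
The characteristic polynomial factors as (x - 2)^3. The minimal polynomial is ∏(x - λ)^{k_λ} where k_λ is the size of the largest Jordan block at λ.

For λ = 2: rank(A - 2I) = 1, and the largest Jordan block has size 2 (the smallest k with rank((A - 2I)^k) = rank((A - 2I)^(k+1))).

So m_A(x) = (x - 2)^2.

m_A(x) = (x - 2)^2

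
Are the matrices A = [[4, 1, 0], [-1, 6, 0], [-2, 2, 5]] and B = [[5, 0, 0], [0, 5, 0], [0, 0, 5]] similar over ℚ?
Both have characteristic polynomial (x - 5)^3, but the minimal polynomial of A is (x - 5)^2 while the minimal polynomial of B is x - 5. The minimal polynomial is a similarity invariant, so A and B are not similar.

No.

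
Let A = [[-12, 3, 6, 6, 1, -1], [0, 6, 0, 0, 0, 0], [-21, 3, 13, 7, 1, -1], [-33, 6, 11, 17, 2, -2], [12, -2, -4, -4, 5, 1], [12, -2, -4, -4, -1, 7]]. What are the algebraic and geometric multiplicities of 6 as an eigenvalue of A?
The characteristic polynomial is (x - 6)^6, so the factor x - 6 appears with exponent 6: the algebraic multiplicity is 6.

rank(A - 6I) = 3, so the eigenspace has dimension 6 - 3 = 3: the geometric multiplicity is 3.

Since 3 < 6, A is not diagonalizable.

algebraic multiplicity 6, geometric multiplicity 3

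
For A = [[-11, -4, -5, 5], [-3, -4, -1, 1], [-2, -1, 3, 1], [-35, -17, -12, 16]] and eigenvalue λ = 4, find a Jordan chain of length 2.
v_1 = [[1, 0, 0, 3]]^T, v_2 = [[0, 0, 1, 1]]^T

We seek v_1 ∈ ker((A - 4I)^2) \ ker(A - 4I), then set v_{i+1} = (A - 4I) v_i.

One such chain is v_1 = [[1, 0, 0, 3]]^T, v_2 = [[0, 0, 1, 1]]^T. Check: (A - 4I) v_2 = [[0, 0, 0, 0]]^T = 0.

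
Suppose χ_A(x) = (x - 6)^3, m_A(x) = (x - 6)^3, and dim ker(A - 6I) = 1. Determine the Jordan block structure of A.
Jordan blocks: (6, 3)

λ = 6: algebraic multiplicity 3 (exponent in χ_A), largest block size 3 (exponent in m_A), 1 block (geometric multiplicity). This forces block sizes [3].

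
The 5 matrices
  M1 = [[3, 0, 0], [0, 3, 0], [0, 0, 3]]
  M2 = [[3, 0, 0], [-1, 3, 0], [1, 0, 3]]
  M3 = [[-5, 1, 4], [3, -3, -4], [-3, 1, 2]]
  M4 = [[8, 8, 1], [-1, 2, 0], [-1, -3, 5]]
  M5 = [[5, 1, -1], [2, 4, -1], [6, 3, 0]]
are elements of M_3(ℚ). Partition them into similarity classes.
Characteristic polynomials: χ_{M1} = (x - 3)^3, χ_{M2} = (x - 3)^3, χ_{M3} = (x + 2)^3, χ_{M4} = (x - 5)^3, χ_{M5} = (x - 3)^3.

{M1}: invariant factors x - 3, x - 3, x - 3.

{M2, M5}: invariant factors x - 3, (x - 3)^2.

{M3}: invariant factors x + 2, (x + 2)^2.

{M4}: invariant factors (x - 5)^3.

Matrices are similar if and only if their invariant-factor lists agree; the partition into similarity classes is {M1}, {M2, M5}, {M3}, {M4}.

4 classes: {M1}, {M2, M5}, {M3}, {M4}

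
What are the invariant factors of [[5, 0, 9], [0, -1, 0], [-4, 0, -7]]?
x + 1, (x + 1)^2

The Jordan structure of A has elementary divisors (x + 1)^2, (x + 1). Arranging the block sizes at each eigenvalue in decreasing order and taking row products gives the invariant factors.

Invariant factors (smallest first, each dividing the next): x + 1, (x + 1)^2.

Check: the last factor (x + 1)^2 is the minimal polynomial, and the product (x + 1)^3 is the characteristic polynomial.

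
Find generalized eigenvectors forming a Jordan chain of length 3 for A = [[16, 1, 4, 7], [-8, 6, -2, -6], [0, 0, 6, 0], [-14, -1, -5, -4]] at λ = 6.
We seek v_1 ∈ ker((A - 6I)^3) \ ker((A - 6I)^2), then set v_{i+1} = (A - 6I) v_i.

One such chain is v_1 = [[-2, 0, 1, 2]]^T, v_2 = [[-2, 2, 0, 3]]^T, v_3 = [[3, -2, 0, -4]]^T. Check: (A - 6I) v_3 = [[0, 0, 0, 0]]^T = 0.

v_1 = [[-2, 0, 1, 2]]^T, v_2 = [[-2, 2, 0, 3]]^T, v_3 = [[3, -2, 0, -4]]^T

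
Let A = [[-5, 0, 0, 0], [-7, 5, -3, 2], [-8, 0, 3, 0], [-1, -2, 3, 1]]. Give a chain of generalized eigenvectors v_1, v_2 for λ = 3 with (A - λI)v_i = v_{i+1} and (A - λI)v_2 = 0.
We seek v_1 ∈ ker((A - 3I)^2) \ ker(A - 3I), then set v_{i+1} = (A - 3I) v_i.

One such chain is v_1 = [[0, 1, 1, 1]]^T, v_2 = [[0, 1, 0, -1]]^T. Check: (A - 3I) v_2 = [[0, 0, 0, 0]]^T = 0.

v_1 = [[0, 1, 1, 1]]^T, v_2 = [[0, 1, 0, -1]]^T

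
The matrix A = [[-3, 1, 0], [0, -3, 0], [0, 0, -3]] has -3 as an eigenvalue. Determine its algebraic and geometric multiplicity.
algebraic multiplicity 3, geometric multiplicity 2

The characteristic polynomial is (x + 3)^3, so the factor x + 3 appears with exponent 3: the algebraic multiplicity is 3.

rank(A + 3I) = 1, so the eigenspace has dimension 3 - 1 = 2: the geometric multiplicity is 2.

Since 2 < 3, A is not diagonalizable.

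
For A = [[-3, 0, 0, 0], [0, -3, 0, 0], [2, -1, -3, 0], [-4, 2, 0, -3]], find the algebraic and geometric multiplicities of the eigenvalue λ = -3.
algebraic multiplicity 4, geometric multiplicity 3

The characteristic polynomial is (x + 3)^4, so the factor x + 3 appears with exponent 4: the algebraic multiplicity is 4.

rank(A + 3I) = 1, so the eigenspace has dimension 4 - 1 = 3: the geometric multiplicity is 3.

Since 3 < 4, A is not diagonalizable.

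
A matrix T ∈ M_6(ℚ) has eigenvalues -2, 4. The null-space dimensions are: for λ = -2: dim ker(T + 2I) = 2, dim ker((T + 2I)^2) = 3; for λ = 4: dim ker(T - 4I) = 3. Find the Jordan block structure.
Jordan blocks: (-2, 2), (-2, 1), (4, 1), (4, 1), (4, 1)

λ = -2: successive nullity increments [2, 1] count blocks of size ≥ k; block sizes are [2, 1].
λ = 4: successive nullity increments [3] count blocks of size ≥ k; block sizes are [1, 1, 1].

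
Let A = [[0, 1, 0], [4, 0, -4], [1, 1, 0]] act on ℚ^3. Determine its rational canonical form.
The invariant factors of A (the non-unit diagonal entries of the Smith normal form of xI - A over ℚ[x]) are x^3 + 4, each dividing the next. The characteristic polynomial is their product, x^3 + 4.

The rational canonical form is the block-diagonal matrix of companion matrices C(f_i):
R = [[0, 0, -4], [1, 0, 0], [0, 1, 0]].

Note the characteristic polynomial does not split into linear factors over ℚ, so A has no Jordan form over ℚ; the rational canonical form exists over any field.

R = [[0, 0, -4], [1, 0, 0], [0, 1, 0]]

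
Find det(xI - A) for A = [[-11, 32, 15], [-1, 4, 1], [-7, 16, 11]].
xI - A = [[x + 11, -32, -15], [1, x - 4, -1], [7, -16, x - 11]].

Expanding det(xI - A) along the first row:
det(xI - A) = + (x + 11)·det([[x - 4, -1], [-16, x - 11]]) - (-32)·det([[1, -1], [7, x - 11]]) + (-15)·det([[1, x - 4], [7, -16]]).

Evaluating gives χ_A(x) = x^3 - 4x^2 = x^2(x - 4).

χ_A(x) = x^2(x - 4)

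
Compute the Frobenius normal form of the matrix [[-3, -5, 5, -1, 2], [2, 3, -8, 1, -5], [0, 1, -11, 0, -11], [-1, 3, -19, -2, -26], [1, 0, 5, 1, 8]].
The invariant factors of A (the non-unit diagonal entries of the Smith normal form of xI - A over ℚ[x]) are (x + 5)(x^2 + 1)^2, each dividing the next. The characteristic polynomial is their product, (x + 5)(x^2 + 1)^2.

The rational canonical form is the block-diagonal matrix of companion matrices C(f_i):
R = [[0, 0, 0, 0, -5], [1, 0, 0, 0, -1], [0, 1, 0, 0, -10], [0, 0, 1, 0, -2], [0, 0, 0, 1, -5]].

Note the characteristic polynomial does not split into linear factors over ℚ, so A has no Jordan form over ℚ; the rational canonical form exists over any field.

R = [[0, 0, 0, 0, -5], [1, 0, 0, 0, -1], [0, 1, 0, 0, -10], [0, 0, 1, 0, -2], [0, 0, 0, 1, -5]]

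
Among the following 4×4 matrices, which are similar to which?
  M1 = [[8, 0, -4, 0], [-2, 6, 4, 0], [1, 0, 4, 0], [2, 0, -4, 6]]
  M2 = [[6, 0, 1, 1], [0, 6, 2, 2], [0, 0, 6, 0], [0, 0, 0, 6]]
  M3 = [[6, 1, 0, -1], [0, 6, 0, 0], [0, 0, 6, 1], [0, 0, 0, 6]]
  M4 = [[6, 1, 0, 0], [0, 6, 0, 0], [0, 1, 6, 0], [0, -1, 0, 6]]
2 classes: {M1, M2, M4}, {M3}

Characteristic polynomials: χ_{M1} = (x - 6)^4, χ_{M2} = (x - 6)^4, χ_{M3} = (x - 6)^4, χ_{M4} = (x - 6)^4.

{M1, M2, M4}: invariant factors x - 6, x - 6, (x - 6)^2.

{M3}: invariant factors (x - 6)^2, (x - 6)^2.

Matrices are similar if and only if their invariant-factor lists agree; the partition into similarity classes is {M1, M2, M4}, {M3}.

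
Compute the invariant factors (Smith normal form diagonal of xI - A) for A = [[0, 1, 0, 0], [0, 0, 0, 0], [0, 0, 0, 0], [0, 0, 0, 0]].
x, x, x^2

The Jordan structure of A has elementary divisors x^2, x, x. Arranging the block sizes at each eigenvalue in decreasing order and taking row products gives the invariant factors.

Invariant factors (smallest first, each dividing the next): x, x, x^2.

Check: the last factor x^2 is the minimal polynomial, and the product x^4 is the characteristic polynomial.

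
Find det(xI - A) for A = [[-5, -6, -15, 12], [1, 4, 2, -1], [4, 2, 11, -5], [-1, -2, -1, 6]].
xI - A = [[x + 5, 6, 15, -12], [-1, x - 4, -2, 1], [-4, -2, x - 11, 5], [1, 2, 1, x - 6]].

Expanding det(xI - A) along the first row:
det(xI - A) = + (x + 5)·det([[x - 4, -2, 1], [-2, x - 11, 5], [2, 1, x - 6]]) - (6)·det([[-1, -2, 1], [-4, x - 11, 5], [1, 1, x - 6]]) + (15)·det([[-1, x - 4, 1], [-4, -2, 5], [1, 2, x - 6]]) - (-12)·det([[-1, x - 4, -2], [-4, -2, x - 11], [1, 2, 1]]).

Evaluating gives χ_A(x) = x^4 - 16x^3 + 96x^2 - 256x + 256 = (x - 4)^4.

χ_A(x) = (x - 4)^4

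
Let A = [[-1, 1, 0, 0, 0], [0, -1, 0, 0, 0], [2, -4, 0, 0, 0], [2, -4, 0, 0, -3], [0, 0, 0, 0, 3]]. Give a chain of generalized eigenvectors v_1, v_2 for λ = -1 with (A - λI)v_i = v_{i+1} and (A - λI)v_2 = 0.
We seek v_1 ∈ ker((A + I)^2) \ ker(A + I), then set v_{i+1} = (A + I) v_i.

One such chain is v_1 = [[1, 1, 0, 0, 0]]^T, v_2 = [[1, 0, -2, -2, 0]]^T. Check: (A + I) v_2 = [[0, 0, 0, 0, 0]]^T = 0.

v_1 = [[1, 1, 0, 0, 0]]^T, v_2 = [[1, 0, -2, -2, 0]]^T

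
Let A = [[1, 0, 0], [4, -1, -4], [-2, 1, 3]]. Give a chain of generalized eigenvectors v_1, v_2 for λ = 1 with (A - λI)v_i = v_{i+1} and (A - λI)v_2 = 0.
We seek v_1 ∈ ker((A - I)^2) \ ker(A - I), then set v_{i+1} = (A - I) v_i.

One such chain is v_1 = [[0, 5, -2]]^T, v_2 = [[0, -2, 1]]^T. Check: (A - I) v_2 = [[0, 0, 0]]^T = 0.

v_1 = [[0, 5, -2]]^T, v_2 = [[0, -2, 1]]^T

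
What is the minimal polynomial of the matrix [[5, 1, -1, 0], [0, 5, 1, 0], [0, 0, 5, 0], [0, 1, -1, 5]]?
m_A(x) = (x - 5)^3

The characteristic polynomial factors as (x - 5)^4. The minimal polynomial is ∏(x - λ)^{k_λ} where k_λ is the size of the largest Jordan block at λ.

For λ = 5: rank(A - 5I) = 2, and the largest Jordan block has size 3 (the smallest k with rank((A - 5I)^k) = rank((A - 5I)^(k+1))).

So m_A(x) = (x - 5)^3.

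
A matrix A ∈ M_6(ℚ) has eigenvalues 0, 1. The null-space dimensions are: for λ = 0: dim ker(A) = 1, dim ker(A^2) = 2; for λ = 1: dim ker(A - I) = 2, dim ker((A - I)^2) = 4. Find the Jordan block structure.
λ = 0: successive nullity increments [1, 1] count blocks of size ≥ k; block sizes are [2].
λ = 1: successive nullity increments [2, 2] count blocks of size ≥ k; block sizes are [2, 2].

Jordan blocks: (0, 2), (1, 2), (1, 2)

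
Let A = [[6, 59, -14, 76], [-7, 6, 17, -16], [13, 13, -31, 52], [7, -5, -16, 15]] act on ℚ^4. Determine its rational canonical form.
The invariant factors of A (the non-unit diagonal entries of the Smith normal form of xI - A over ℚ[x]) are x + 5, (x - 4)(x - 2)(x + 5), each dividing the next. The characteristic polynomial is their product, (x - 4)(x - 2)(x + 5)^2.

The rational canonical form is the block-diagonal matrix of companion matrices C(f_i):
R = [[-5, 0, 0, 0], [0, 0, 0, -40], [0, 1, 0, 22], [0, 0, 1, 1]].

R = [[-5, 0, 0, 0], [0, 0, 0, -40], [0, 1, 0, 22], [0, 0, 1, 1]]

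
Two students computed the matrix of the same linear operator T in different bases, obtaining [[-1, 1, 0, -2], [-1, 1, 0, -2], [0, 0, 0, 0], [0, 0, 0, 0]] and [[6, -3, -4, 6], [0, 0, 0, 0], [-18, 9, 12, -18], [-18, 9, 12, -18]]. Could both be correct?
Two matrices over a field are similar if and only if they have the same invariant factors.

Both A and B have characteristic polynomial x^4 and minimal polynomial x^2. Computing further, both have invariant factors x, x, x^2. Hence A and B are similar.

Yes.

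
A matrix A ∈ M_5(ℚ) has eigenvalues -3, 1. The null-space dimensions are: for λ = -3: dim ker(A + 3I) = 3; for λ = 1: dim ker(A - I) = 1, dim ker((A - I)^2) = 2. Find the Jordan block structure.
λ = -3: successive nullity increments [3] count blocks of size ≥ k; block sizes are [1, 1, 1].
λ = 1: successive nullity increments [1, 1] count blocks of size ≥ k; block sizes are [2].

Jordan blocks: (-3, 1), (-3, 1), (-3, 1), (1, 2)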